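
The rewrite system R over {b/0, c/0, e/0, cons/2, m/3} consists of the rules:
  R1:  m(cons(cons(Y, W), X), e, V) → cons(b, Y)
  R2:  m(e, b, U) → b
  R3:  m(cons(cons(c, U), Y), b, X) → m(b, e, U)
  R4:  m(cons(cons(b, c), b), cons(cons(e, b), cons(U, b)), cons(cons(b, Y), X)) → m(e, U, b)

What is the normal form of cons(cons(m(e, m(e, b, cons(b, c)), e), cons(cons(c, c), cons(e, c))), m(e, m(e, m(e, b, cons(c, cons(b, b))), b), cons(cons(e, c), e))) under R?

1. cons(cons(m(e, m(e, b, cons(b, c)), e), cons(cons(c, c), cons(e, c))), m(e, m(e, m(e, b, cons(c, cons(b, b))), b), cons(cons(e, c), e)))  →  cons(cons(m(e, b, e), cons(cons(c, c), cons(e, c))), m(e, m(e, m(e, b, cons(c, cons(b, b))), b), cons(cons(e, c), e)))   [R2 at 1.1.2]
2. cons(cons(m(e, b, e), cons(cons(c, c), cons(e, c))), m(e, m(e, m(e, b, cons(c, cons(b, b))), b), cons(cons(e, c), e)))  →  cons(cons(b, cons(cons(c, c), cons(e, c))), m(e, m(e, m(e, b, cons(c, cons(b, b))), b), cons(cons(e, c), e)))   [R2 at 1.1]
3. cons(cons(b, cons(cons(c, c), cons(e, c))), m(e, m(e, m(e, b, cons(c, cons(b, b))), b), cons(cons(e, c), e)))  →  cons(cons(b, cons(cons(c, c), cons(e, c))), m(e, m(e, b, b), cons(cons(e, c), e)))   [R2 at 2.2.2]
4. cons(cons(b, cons(cons(c, c), cons(e, c))), m(e, m(e, b, b), cons(cons(e, c), e)))  →  cons(cons(b, cons(cons(c, c), cons(e, c))), m(e, b, cons(cons(e, c), e)))   [R2 at 2.2]
5. cons(cons(b, cons(cons(c, c), cons(e, c))), m(e, b, cons(cons(e, c), e)))  →  cons(cons(b, cons(cons(c, c), cons(e, c))), b)   [R2 at 2]

cons(cons(b, cons(cons(c, c), cons(e, c))), b)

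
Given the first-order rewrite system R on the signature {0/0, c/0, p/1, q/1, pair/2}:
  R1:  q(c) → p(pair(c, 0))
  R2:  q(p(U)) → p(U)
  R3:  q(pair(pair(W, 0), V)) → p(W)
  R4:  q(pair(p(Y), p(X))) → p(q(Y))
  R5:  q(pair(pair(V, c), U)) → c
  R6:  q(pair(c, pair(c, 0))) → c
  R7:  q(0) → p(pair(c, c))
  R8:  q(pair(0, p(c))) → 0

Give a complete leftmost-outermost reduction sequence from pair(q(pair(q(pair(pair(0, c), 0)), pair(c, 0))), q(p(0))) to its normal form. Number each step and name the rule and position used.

pair(c, p(0))

1. pair(q(pair(q(pair(pair(0, c), 0)), pair(c, 0))), q(p(0)))  →  pair(q(pair(c, pair(c, 0))), q(p(0)))   [R5 at 1.1.1]
2. pair(q(pair(c, pair(c, 0))), q(p(0)))  →  pair(c, q(p(0)))   [R6 at 1]
3. pair(c, q(p(0)))  →  pair(c, p(0))   [R2 at 2]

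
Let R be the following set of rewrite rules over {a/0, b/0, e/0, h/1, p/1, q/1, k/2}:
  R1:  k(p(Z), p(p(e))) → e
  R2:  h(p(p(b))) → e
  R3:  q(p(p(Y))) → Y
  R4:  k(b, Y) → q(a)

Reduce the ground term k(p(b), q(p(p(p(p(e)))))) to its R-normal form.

e

1. k(p(b), q(p(p(p(p(e))))))  →  k(p(b), p(p(e)))   [R3 at 2]
2. k(p(b), p(p(e)))  →  e   [R1 at ε]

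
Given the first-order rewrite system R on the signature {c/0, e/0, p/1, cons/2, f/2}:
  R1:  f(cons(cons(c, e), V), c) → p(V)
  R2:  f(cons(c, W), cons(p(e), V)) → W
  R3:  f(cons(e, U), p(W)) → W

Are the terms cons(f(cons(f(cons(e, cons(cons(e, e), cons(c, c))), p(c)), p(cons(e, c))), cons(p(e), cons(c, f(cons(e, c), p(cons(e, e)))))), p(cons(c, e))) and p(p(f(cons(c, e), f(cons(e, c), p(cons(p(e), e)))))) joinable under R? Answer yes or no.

no — NF(t₁) = cons(p(cons(e, c)), p(cons(c, e))), NF(t₂) = p(p(e))

Reduce t₁ = cons(f(cons(f(cons(e, cons(cons(e, e), cons(c, c))), p(c)), p(cons(e, c))), cons(p(e), cons(c, f(cons(e, c), p(cons(e, e)))))), p(cons(c, e))):
1. cons(f(cons(f(cons(e, cons(cons(e, e), cons(c, c))), p(c)), p(cons(e, c))), cons(p(e), cons(c, f(cons(e, c), p(cons(e, e)))))), p(cons(c, e)))  →  cons(f(cons(c, p(cons(e, c))), cons(p(e), cons(c, f(cons(e, c), p(cons(e, e)))))), p(cons(c, e)))   [R3 at 1.1.1]
2. cons(f(cons(c, p(cons(e, c))), cons(p(e), cons(c, f(cons(e, c), p(cons(e, e)))))), p(cons(c, e)))  →  cons(p(cons(e, c)), p(cons(c, e)))   [R2 at 1]

Reduce t₂ = p(p(f(cons(c, e), f(cons(e, c), p(cons(p(e), e)))))):
1. p(p(f(cons(c, e), f(cons(e, c), p(cons(p(e), e))))))  →  p(p(f(cons(c, e), cons(p(e), e))))   [R3 at 1.1.2]
2. p(p(f(cons(c, e), cons(p(e), e))))  →  p(p(e))   [R2 at 1.1]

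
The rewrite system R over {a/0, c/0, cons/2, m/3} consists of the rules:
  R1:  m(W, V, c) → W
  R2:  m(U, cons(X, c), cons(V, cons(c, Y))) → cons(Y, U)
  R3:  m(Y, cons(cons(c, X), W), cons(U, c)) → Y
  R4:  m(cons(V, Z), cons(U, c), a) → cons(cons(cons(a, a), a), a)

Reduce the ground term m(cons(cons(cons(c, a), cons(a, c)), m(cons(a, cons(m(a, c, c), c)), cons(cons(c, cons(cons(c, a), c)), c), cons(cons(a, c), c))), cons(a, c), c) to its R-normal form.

1. m(cons(cons(cons(c, a), cons(a, c)), m(cons(a, cons(m(a, c, c), c)), cons(cons(c, cons(cons(c, a), c)), c), cons(cons(a, c), c))), cons(a, c), c)  →  cons(cons(cons(c, a), cons(a, c)), m(cons(a, cons(m(a, c, c), c)), cons(cons(c, cons(cons(c, a), c)), c), cons(cons(a, c), c)))   [R1 at ε]
2. cons(cons(cons(c, a), cons(a, c)), m(cons(a, cons(m(a, c, c), c)), cons(cons(c, cons(cons(c, a), c)), c), cons(cons(a, c), c)))  →  cons(cons(cons(c, a), cons(a, c)), cons(a, cons(m(a, c, c), c)))   [R3 at 2]
3. cons(cons(cons(c, a), cons(a, c)), cons(a, cons(m(a, c, c), c)))  →  cons(cons(cons(c, a), cons(a, c)), cons(a, cons(a, c)))   [R1 at 2.2.1]

cons(cons(cons(c, a), cons(a, c)), cons(a, cons(a, c)))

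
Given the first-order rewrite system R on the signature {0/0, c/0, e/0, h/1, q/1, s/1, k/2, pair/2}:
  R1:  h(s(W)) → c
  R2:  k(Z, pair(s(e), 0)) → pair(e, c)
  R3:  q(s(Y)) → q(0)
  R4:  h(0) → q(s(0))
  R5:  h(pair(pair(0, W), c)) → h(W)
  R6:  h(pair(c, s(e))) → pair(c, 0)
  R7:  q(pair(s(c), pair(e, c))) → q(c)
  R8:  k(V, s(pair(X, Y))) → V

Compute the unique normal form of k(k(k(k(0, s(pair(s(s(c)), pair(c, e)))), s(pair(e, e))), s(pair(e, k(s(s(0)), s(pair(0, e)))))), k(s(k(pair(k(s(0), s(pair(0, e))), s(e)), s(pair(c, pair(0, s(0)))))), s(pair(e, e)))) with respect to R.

0

1. k(k(k(k(0, s(pair(s(s(c)), pair(c, e)))), s(pair(e, e))), s(pair(e, k(s(s(0)), s(pair(0, e)))))), k(s(k(pair(k(s(0), s(pair(0, e))), s(e)), s(pair(c, pair(0, s(0)))))), s(pair(e, e))))  →  k(k(k(0, s(pair(s(s(c)), pair(c, e)))), s(pair(e, e))), k(s(k(pair(k(s(0), s(pair(0, e))), s(e)), s(pair(c, pair(0, s(0)))))), s(pair(e, e))))   [R8 at 1]
2. k(k(k(0, s(pair(s(s(c)), pair(c, e)))), s(pair(e, e))), k(s(k(pair(k(s(0), s(pair(0, e))), s(e)), s(pair(c, pair(0, s(0)))))), s(pair(e, e))))  →  k(k(0, s(pair(s(s(c)), pair(c, e)))), k(s(k(pair(k(s(0), s(pair(0, e))), s(e)), s(pair(c, pair(0, s(0)))))), s(pair(e, e))))   [R8 at 1]
3. k(k(0, s(pair(s(s(c)), pair(c, e)))), k(s(k(pair(k(s(0), s(pair(0, e))), s(e)), s(pair(c, pair(0, s(0)))))), s(pair(e, e))))  →  k(0, k(s(k(pair(k(s(0), s(pair(0, e))), s(e)), s(pair(c, pair(0, s(0)))))), s(pair(e, e))))   [R8 at 1]
4. k(0, k(s(k(pair(k(s(0), s(pair(0, e))), s(e)), s(pair(c, pair(0, s(0)))))), s(pair(e, e))))  →  k(0, s(k(pair(k(s(0), s(pair(0, e))), s(e)), s(pair(c, pair(0, s(0)))))))   [R8 at 2]
5. k(0, s(k(pair(k(s(0), s(pair(0, e))), s(e)), s(pair(c, pair(0, s(0)))))))  →  k(0, s(pair(k(s(0), s(pair(0, e))), s(e))))   [R8 at 2.1]
6. k(0, s(pair(k(s(0), s(pair(0, e))), s(e))))  →  0   [R8 at ε]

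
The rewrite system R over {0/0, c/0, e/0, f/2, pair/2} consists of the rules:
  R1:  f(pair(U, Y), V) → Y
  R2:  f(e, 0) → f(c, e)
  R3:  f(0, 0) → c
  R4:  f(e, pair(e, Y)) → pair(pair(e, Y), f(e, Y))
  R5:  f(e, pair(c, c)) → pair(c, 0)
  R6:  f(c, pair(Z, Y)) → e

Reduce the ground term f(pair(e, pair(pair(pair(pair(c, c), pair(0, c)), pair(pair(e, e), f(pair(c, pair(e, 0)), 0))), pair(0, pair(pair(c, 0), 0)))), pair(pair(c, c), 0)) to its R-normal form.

pair(pair(pair(pair(c, c), pair(0, c)), pair(pair(e, e), pair(e, 0))), pair(0, pair(pair(c, 0), 0)))

1. f(pair(e, pair(pair(pair(pair(c, c), pair(0, c)), pair(pair(e, e), f(pair(c, pair(e, 0)), 0))), pair(0, pair(pair(c, 0), 0)))), pair(pair(c, c), 0))  →  pair(pair(pair(pair(c, c), pair(0, c)), pair(pair(e, e), f(pair(c, pair(e, 0)), 0))), pair(0, pair(pair(c, 0), 0)))   [R1 at ε]
2. pair(pair(pair(pair(c, c), pair(0, c)), pair(pair(e, e), f(pair(c, pair(e, 0)), 0))), pair(0, pair(pair(c, 0), 0)))  →  pair(pair(pair(pair(c, c), pair(0, c)), pair(pair(e, e), pair(e, 0))), pair(0, pair(pair(c, 0), 0)))   [R1 at 1.2.2]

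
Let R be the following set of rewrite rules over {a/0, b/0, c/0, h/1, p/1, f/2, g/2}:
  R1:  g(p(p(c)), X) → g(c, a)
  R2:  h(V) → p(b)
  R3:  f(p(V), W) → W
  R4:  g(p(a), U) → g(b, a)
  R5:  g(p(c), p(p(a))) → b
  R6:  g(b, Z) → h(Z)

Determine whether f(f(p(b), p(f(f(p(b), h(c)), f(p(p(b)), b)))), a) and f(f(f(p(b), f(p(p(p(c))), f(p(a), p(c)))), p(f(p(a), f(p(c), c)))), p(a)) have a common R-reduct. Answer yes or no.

no — NF(t₁) = a, NF(t₂) = p(a)

Reduce t₁ = f(f(p(b), p(f(f(p(b), h(c)), f(p(p(b)), b)))), a):
1. f(f(p(b), p(f(f(p(b), h(c)), f(p(p(b)), b)))), a)  →  f(p(f(f(p(b), h(c)), f(p(p(b)), b))), a)   [R3 at 1]
2. f(p(f(f(p(b), h(c)), f(p(p(b)), b))), a)  →  a   [R3 at ε]

Reduce t₂ = f(f(f(p(b), f(p(p(p(c))), f(p(a), p(c)))), p(f(p(a), f(p(c), c)))), p(a)):
1. f(f(f(p(b), f(p(p(p(c))), f(p(a), p(c)))), p(f(p(a), f(p(c), c)))), p(a))  →  f(f(f(p(p(p(c))), f(p(a), p(c))), p(f(p(a), f(p(c), c)))), p(a))   [R3 at 1.1]
2. f(f(f(p(p(p(c))), f(p(a), p(c))), p(f(p(a), f(p(c), c)))), p(a))  →  f(f(f(p(a), p(c)), p(f(p(a), f(p(c), c)))), p(a))   [R3 at 1.1]
3. f(f(f(p(a), p(c)), p(f(p(a), f(p(c), c)))), p(a))  →  f(f(p(c), p(f(p(a), f(p(c), c)))), p(a))   [R3 at 1.1]
4. f(f(p(c), p(f(p(a), f(p(c), c)))), p(a))  →  f(p(f(p(a), f(p(c), c))), p(a))   [R3 at 1]
5. f(p(f(p(a), f(p(c), c))), p(a))  →  p(a)   [R3 at ε]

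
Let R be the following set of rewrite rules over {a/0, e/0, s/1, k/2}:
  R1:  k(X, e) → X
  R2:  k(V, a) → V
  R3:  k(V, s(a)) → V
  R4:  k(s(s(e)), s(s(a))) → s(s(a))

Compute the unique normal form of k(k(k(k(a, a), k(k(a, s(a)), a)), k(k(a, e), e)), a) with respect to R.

a

1. k(k(k(k(a, a), k(k(a, s(a)), a)), k(k(a, e), e)), a)  →  k(k(k(a, a), k(k(a, s(a)), a)), k(k(a, e), e))   [R2 at ε]
2. k(k(k(a, a), k(k(a, s(a)), a)), k(k(a, e), e))  →  k(k(a, k(k(a, s(a)), a)), k(k(a, e), e))   [R2 at 1.1]
3. k(k(a, k(k(a, s(a)), a)), k(k(a, e), e))  →  k(k(a, k(a, s(a))), k(k(a, e), e))   [R2 at 1.2]
4. k(k(a, k(a, s(a))), k(k(a, e), e))  →  k(k(a, a), k(k(a, e), e))   [R3 at 1.2]
5. k(k(a, a), k(k(a, e), e))  →  k(a, k(k(a, e), e))   [R2 at 1]
6. k(a, k(k(a, e), e))  →  k(a, k(a, e))   [R1 at 2]
7. k(a, k(a, e))  →  k(a, a)   [R1 at 2]
8. k(a, a)  →  a   [R2 at ε]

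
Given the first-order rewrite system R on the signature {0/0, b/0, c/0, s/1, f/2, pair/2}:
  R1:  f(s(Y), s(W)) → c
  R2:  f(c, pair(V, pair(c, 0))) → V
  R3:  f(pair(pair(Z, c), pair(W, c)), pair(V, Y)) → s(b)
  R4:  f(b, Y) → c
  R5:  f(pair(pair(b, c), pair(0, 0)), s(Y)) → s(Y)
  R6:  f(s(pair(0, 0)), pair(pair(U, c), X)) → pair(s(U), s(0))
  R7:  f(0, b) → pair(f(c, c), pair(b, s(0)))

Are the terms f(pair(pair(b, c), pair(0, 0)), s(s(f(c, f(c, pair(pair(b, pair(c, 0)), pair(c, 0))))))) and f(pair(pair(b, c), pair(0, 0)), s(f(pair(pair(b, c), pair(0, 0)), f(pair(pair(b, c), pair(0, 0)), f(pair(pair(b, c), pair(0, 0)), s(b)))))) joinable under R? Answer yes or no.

Reduce t₁ = f(pair(pair(b, c), pair(0, 0)), s(s(f(c, f(c, pair(pair(b, pair(c, 0)), pair(c, 0))))))):
1. f(pair(pair(b, c), pair(0, 0)), s(s(f(c, f(c, pair(pair(b, pair(c, 0)), pair(c, 0)))))))  →  s(s(f(c, f(c, pair(pair(b, pair(c, 0)), pair(c, 0))))))   [R5 at ε]
2. s(s(f(c, f(c, pair(pair(b, pair(c, 0)), pair(c, 0))))))  →  s(s(f(c, pair(b, pair(c, 0)))))   [R2 at 1.1.2]
3. s(s(f(c, pair(b, pair(c, 0)))))  →  s(s(b))   [R2 at 1.1]

Reduce t₂ = f(pair(pair(b, c), pair(0, 0)), s(f(pair(pair(b, c), pair(0, 0)), f(pair(pair(b, c), pair(0, 0)), f(pair(pair(b, c), pair(0, 0)), s(b)))))):
1. f(pair(pair(b, c), pair(0, 0)), s(f(pair(pair(b, c), pair(0, 0)), f(pair(pair(b, c), pair(0, 0)), f(pair(pair(b, c), pair(0, 0)), s(b))))))  →  s(f(pair(pair(b, c), pair(0, 0)), f(pair(pair(b, c), pair(0, 0)), f(pair(pair(b, c), pair(0, 0)), s(b)))))   [R5 at ε]
2. s(f(pair(pair(b, c), pair(0, 0)), f(pair(pair(b, c), pair(0, 0)), f(pair(pair(b, c), pair(0, 0)), s(b)))))  →  s(f(pair(pair(b, c), pair(0, 0)), f(pair(pair(b, c), pair(0, 0)), s(b))))   [R5 at 1.2.2]
3. s(f(pair(pair(b, c), pair(0, 0)), f(pair(pair(b, c), pair(0, 0)), s(b))))  →  s(f(pair(pair(b, c), pair(0, 0)), s(b)))   [R5 at 1.2]
4. s(f(pair(pair(b, c), pair(0, 0)), s(b)))  →  s(s(b))   [R5 at 1]

yes — NF(t₁) = s(s(b)), NF(t₂) = s(s(b))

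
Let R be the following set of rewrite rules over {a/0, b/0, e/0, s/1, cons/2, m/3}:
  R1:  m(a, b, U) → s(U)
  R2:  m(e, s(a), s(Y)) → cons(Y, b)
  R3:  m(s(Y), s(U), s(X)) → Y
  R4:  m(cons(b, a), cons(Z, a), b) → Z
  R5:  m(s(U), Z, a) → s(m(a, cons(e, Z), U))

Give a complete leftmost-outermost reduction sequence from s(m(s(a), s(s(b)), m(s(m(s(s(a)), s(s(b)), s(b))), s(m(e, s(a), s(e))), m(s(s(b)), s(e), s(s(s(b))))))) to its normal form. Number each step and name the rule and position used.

1. s(m(s(a), s(s(b)), m(s(m(s(s(a)), s(s(b)), s(b))), s(m(e, s(a), s(e))), m(s(s(b)), s(e), s(s(s(b)))))))  →  s(m(s(a), s(s(b)), m(s(s(a)), s(m(e, s(a), s(e))), m(s(s(b)), s(e), s(s(s(b)))))))   [R3 at 1.3.1.1]
2. s(m(s(a), s(s(b)), m(s(s(a)), s(m(e, s(a), s(e))), m(s(s(b)), s(e), s(s(s(b)))))))  →  s(m(s(a), s(s(b)), m(s(s(a)), s(cons(e, b)), m(s(s(b)), s(e), s(s(s(b)))))))   [R2 at 1.3.2.1]
3. s(m(s(a), s(s(b)), m(s(s(a)), s(cons(e, b)), m(s(s(b)), s(e), s(s(s(b)))))))  →  s(m(s(a), s(s(b)), m(s(s(a)), s(cons(e, b)), s(b))))   [R3 at 1.3.3]
4. s(m(s(a), s(s(b)), m(s(s(a)), s(cons(e, b)), s(b))))  →  s(m(s(a), s(s(b)), s(a)))   [R3 at 1.3]
5. s(m(s(a), s(s(b)), s(a)))  →  s(a)   [R3 at 1]

s(a)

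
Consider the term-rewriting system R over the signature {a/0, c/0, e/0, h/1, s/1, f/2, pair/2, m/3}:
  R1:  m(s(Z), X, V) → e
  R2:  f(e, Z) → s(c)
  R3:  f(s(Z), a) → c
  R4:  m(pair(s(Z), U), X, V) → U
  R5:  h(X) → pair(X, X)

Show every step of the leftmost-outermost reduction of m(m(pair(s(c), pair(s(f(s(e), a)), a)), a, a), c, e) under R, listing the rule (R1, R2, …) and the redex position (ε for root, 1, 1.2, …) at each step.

a

1. m(m(pair(s(c), pair(s(f(s(e), a)), a)), a, a), c, e)  →  m(pair(s(f(s(e), a)), a), c, e)   [R4 at 1]
2. m(pair(s(f(s(e), a)), a), c, e)  →  a   [R4 at ε]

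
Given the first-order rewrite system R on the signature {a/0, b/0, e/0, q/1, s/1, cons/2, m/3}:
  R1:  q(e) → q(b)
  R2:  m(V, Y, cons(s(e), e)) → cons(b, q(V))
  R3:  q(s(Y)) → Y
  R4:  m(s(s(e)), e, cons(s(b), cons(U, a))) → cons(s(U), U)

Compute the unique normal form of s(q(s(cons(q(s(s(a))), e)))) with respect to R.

s(cons(s(a), e))

1. s(q(s(cons(q(s(s(a))), e))))  →  s(cons(q(s(s(a))), e))   [R3 at 1]
2. s(cons(q(s(s(a))), e))  →  s(cons(s(a), e))   [R3 at 1.1]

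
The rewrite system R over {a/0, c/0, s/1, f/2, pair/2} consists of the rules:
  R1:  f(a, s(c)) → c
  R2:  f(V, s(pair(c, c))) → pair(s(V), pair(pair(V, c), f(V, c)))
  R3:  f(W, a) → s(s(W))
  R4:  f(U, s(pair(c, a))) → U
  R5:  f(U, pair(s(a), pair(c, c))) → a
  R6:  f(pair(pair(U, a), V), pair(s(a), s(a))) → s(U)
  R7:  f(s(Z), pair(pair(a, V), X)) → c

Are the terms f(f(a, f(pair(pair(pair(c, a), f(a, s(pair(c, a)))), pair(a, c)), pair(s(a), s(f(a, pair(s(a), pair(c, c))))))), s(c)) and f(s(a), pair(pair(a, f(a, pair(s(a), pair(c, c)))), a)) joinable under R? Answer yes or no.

yes — NF(t₁) = c, NF(t₂) = c

Reduce t₁ = f(f(a, f(pair(pair(pair(c, a), f(a, s(pair(c, a)))), pair(a, c)), pair(s(a), s(f(a, pair(s(a), pair(c, c))))))), s(c)):
1. f(f(a, f(pair(pair(pair(c, a), f(a, s(pair(c, a)))), pair(a, c)), pair(s(a), s(f(a, pair(s(a), pair(c, c))))))), s(c))  →  f(f(a, f(pair(pair(pair(c, a), a), pair(a, c)), pair(s(a), s(f(a, pair(s(a), pair(c, c))))))), s(c))   [R4 at 1.2.1.1.2]
2. f(f(a, f(pair(pair(pair(c, a), a), pair(a, c)), pair(s(a), s(f(a, pair(s(a), pair(c, c))))))), s(c))  →  f(f(a, f(pair(pair(pair(c, a), a), pair(a, c)), pair(s(a), s(a)))), s(c))   [R5 at 1.2.2.2.1]
3. f(f(a, f(pair(pair(pair(c, a), a), pair(a, c)), pair(s(a), s(a)))), s(c))  →  f(f(a, s(pair(c, a))), s(c))   [R6 at 1.2]
4. f(f(a, s(pair(c, a))), s(c))  →  f(a, s(c))   [R4 at 1]
5. f(a, s(c))  →  c   [R1 at ε]

Reduce t₂ = f(s(a), pair(pair(a, f(a, pair(s(a), pair(c, c)))), a)):
1. f(s(a), pair(pair(a, f(a, pair(s(a), pair(c, c)))), a))  →  c   [R7 at ε]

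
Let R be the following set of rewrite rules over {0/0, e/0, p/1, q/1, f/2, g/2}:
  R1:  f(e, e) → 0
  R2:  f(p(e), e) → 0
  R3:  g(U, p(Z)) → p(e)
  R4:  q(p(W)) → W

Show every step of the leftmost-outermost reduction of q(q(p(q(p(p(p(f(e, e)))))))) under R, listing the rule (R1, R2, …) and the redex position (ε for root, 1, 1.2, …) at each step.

1. q(q(p(q(p(p(p(f(e, e))))))))  →  q(q(p(p(p(f(e, e))))))   [R4 at 1]
2. q(q(p(p(p(f(e, e))))))  →  q(p(p(f(e, e))))   [R4 at 1]
3. q(p(p(f(e, e))))  →  p(f(e, e))   [R4 at ε]
4. p(f(e, e))  →  p(0)   [R1 at 1]

p(0)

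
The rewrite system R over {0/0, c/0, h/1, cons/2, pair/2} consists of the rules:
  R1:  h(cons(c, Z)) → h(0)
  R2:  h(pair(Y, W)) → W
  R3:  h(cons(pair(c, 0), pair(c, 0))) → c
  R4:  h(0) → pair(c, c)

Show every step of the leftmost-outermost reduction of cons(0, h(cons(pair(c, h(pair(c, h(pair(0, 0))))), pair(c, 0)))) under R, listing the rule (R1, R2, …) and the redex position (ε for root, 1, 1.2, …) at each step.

1. cons(0, h(cons(pair(c, h(pair(c, h(pair(0, 0))))), pair(c, 0))))  →  cons(0, h(cons(pair(c, h(pair(0, 0))), pair(c, 0))))   [R2 at 2.1.1.2]
2. cons(0, h(cons(pair(c, h(pair(0, 0))), pair(c, 0))))  →  cons(0, h(cons(pair(c, 0), pair(c, 0))))   [R2 at 2.1.1.2]
3. cons(0, h(cons(pair(c, 0), pair(c, 0))))  →  cons(0, c)   [R3 at 2]

cons(0, c)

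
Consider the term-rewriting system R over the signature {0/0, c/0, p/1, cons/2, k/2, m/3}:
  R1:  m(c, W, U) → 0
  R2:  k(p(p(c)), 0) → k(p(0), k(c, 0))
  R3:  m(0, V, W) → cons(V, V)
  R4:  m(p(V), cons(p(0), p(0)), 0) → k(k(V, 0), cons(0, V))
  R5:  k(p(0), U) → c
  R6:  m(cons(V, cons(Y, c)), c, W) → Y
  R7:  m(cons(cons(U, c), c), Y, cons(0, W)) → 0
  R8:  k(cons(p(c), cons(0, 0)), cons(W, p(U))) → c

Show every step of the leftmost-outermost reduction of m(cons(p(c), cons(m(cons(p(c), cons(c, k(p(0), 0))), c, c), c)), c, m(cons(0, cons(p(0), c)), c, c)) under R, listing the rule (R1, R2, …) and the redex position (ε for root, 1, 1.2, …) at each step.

1. m(cons(p(c), cons(m(cons(p(c), cons(c, k(p(0), 0))), c, c), c)), c, m(cons(0, cons(p(0), c)), c, c))  →  m(cons(p(c), cons(c, k(p(0), 0))), c, c)   [R6 at ε]
2. m(cons(p(c), cons(c, k(p(0), 0))), c, c)  →  m(cons(p(c), cons(c, c)), c, c)   [R5 at 1.2.2]
3. m(cons(p(c), cons(c, c)), c, c)  →  c   [R6 at ε]

c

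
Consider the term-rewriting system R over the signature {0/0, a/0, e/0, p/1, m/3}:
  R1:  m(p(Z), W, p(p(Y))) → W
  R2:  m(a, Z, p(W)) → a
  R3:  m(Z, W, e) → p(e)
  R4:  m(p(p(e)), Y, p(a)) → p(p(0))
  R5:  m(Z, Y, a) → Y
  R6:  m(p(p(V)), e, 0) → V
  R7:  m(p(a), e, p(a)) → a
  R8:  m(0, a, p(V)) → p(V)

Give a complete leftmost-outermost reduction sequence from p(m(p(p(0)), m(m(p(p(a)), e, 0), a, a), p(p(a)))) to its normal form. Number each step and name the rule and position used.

p(a)

1. p(m(p(p(0)), m(m(p(p(a)), e, 0), a, a), p(p(a))))  →  p(m(m(p(p(a)), e, 0), a, a))   [R1 at 1]
2. p(m(m(p(p(a)), e, 0), a, a))  →  p(a)   [R5 at 1]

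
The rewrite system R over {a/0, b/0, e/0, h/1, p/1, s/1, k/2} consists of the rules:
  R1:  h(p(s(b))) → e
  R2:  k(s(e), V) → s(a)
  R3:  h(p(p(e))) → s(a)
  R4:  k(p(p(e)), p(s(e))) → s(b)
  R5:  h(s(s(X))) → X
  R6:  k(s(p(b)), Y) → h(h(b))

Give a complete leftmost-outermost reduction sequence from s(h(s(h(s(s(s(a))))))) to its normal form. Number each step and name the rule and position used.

1. s(h(s(h(s(s(s(a)))))))  →  s(h(s(s(a))))   [R5 at 1.1.1]
2. s(h(s(s(a))))  →  s(a)   [R5 at 1]

s(a)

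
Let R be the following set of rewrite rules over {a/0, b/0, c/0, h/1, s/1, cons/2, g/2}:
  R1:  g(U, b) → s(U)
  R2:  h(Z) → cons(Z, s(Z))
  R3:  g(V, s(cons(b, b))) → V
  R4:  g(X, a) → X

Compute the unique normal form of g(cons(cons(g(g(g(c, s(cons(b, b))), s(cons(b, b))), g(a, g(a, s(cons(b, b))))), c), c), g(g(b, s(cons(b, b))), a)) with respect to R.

1. g(cons(cons(g(g(g(c, s(cons(b, b))), s(cons(b, b))), g(a, g(a, s(cons(b, b))))), c), c), g(g(b, s(cons(b, b))), a))  →  g(cons(cons(g(g(c, s(cons(b, b))), g(a, g(a, s(cons(b, b))))), c), c), g(g(b, s(cons(b, b))), a))   [R3 at 1.1.1.1]
2. g(cons(cons(g(g(c, s(cons(b, b))), g(a, g(a, s(cons(b, b))))), c), c), g(g(b, s(cons(b, b))), a))  →  g(cons(cons(g(c, g(a, g(a, s(cons(b, b))))), c), c), g(g(b, s(cons(b, b))), a))   [R3 at 1.1.1.1]
3. g(cons(cons(g(c, g(a, g(a, s(cons(b, b))))), c), c), g(g(b, s(cons(b, b))), a))  →  g(cons(cons(g(c, g(a, a)), c), c), g(g(b, s(cons(b, b))), a))   [R3 at 1.1.1.2.2]
4. g(cons(cons(g(c, g(a, a)), c), c), g(g(b, s(cons(b, b))), a))  →  g(cons(cons(g(c, a), c), c), g(g(b, s(cons(b, b))), a))   [R4 at 1.1.1.2]
5. g(cons(cons(g(c, a), c), c), g(g(b, s(cons(b, b))), a))  →  g(cons(cons(c, c), c), g(g(b, s(cons(b, b))), a))   [R4 at 1.1.1]
6. g(cons(cons(c, c), c), g(g(b, s(cons(b, b))), a))  →  g(cons(cons(c, c), c), g(b, s(cons(b, b))))   [R4 at 2]
7. g(cons(cons(c, c), c), g(b, s(cons(b, b))))  →  g(cons(cons(c, c), c), b)   [R3 at 2]
8. g(cons(cons(c, c), c), b)  →  s(cons(cons(c, c), c))   [R1 at ε]

s(cons(cons(c, c), c))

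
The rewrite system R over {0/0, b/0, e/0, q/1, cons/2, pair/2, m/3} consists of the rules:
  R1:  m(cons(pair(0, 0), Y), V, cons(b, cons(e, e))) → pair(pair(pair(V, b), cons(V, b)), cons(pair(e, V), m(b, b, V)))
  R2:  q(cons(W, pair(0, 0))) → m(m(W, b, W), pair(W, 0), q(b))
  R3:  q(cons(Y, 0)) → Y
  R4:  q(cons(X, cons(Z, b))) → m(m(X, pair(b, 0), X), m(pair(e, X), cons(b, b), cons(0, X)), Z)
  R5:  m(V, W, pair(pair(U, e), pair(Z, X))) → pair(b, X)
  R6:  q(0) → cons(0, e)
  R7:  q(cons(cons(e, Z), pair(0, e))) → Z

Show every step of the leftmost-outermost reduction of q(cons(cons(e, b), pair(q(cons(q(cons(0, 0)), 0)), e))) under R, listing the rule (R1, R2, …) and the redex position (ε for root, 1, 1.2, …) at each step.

b

1. q(cons(cons(e, b), pair(q(cons(q(cons(0, 0)), 0)), e)))  →  q(cons(cons(e, b), pair(q(cons(0, 0)), e)))   [R3 at 1.2.1]
2. q(cons(cons(e, b), pair(q(cons(0, 0)), e)))  →  q(cons(cons(e, b), pair(0, e)))   [R3 at 1.2.1]
3. q(cons(cons(e, b), pair(0, e)))  →  b   [R7 at ε]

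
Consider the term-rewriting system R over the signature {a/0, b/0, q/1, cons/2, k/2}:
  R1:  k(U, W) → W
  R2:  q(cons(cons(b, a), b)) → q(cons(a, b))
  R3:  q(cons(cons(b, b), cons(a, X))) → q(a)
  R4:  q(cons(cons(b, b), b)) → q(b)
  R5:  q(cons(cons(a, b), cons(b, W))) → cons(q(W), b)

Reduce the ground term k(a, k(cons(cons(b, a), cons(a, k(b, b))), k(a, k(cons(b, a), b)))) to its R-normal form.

1. k(a, k(cons(cons(b, a), cons(a, k(b, b))), k(a, k(cons(b, a), b))))  →  k(cons(cons(b, a), cons(a, k(b, b))), k(a, k(cons(b, a), b)))   [R1 at ε]
2. k(cons(cons(b, a), cons(a, k(b, b))), k(a, k(cons(b, a), b)))  →  k(a, k(cons(b, a), b))   [R1 at ε]
3. k(a, k(cons(b, a), b))  →  k(cons(b, a), b)   [R1 at ε]
4. k(cons(b, a), b)  →  b   [R1 at ε]

b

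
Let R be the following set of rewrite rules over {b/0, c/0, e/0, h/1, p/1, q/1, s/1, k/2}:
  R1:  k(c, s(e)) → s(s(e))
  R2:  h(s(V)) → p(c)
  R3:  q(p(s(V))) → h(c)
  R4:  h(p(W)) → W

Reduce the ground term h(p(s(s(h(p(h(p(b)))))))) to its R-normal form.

1. h(p(s(s(h(p(h(p(b))))))))  →  s(s(h(p(h(p(b))))))   [R4 at ε]
2. s(s(h(p(h(p(b))))))  →  s(s(h(p(b))))   [R4 at 1.1]
3. s(s(h(p(b))))  →  s(s(b))   [R4 at 1.1]

s(s(b))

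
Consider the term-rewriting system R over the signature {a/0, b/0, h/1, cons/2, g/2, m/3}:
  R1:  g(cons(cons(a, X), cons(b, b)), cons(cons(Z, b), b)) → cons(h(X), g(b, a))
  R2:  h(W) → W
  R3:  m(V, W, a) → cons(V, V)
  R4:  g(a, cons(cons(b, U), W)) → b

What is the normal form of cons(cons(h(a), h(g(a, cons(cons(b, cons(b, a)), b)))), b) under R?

1. cons(cons(h(a), h(g(a, cons(cons(b, cons(b, a)), b)))), b)  →  cons(cons(a, h(g(a, cons(cons(b, cons(b, a)), b)))), b)   [R2 at 1.1]
2. cons(cons(a, h(g(a, cons(cons(b, cons(b, a)), b)))), b)  →  cons(cons(a, g(a, cons(cons(b, cons(b, a)), b))), b)   [R2 at 1.2]
3. cons(cons(a, g(a, cons(cons(b, cons(b, a)), b))), b)  →  cons(cons(a, b), b)   [R4 at 1.2]

cons(cons(a, b), b)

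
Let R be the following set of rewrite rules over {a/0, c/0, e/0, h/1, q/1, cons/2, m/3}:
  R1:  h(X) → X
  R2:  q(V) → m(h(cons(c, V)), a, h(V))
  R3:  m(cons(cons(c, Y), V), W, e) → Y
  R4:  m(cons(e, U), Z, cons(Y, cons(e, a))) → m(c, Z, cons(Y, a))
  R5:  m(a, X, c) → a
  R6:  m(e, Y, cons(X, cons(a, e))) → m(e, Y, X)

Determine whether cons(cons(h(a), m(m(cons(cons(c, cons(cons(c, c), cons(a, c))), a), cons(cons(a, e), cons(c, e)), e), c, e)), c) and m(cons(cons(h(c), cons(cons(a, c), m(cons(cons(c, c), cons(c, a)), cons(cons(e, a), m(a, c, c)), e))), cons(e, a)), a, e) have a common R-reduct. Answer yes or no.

yes — NF(t₁) = cons(cons(a, c), c), NF(t₂) = cons(cons(a, c), c)

Reduce t₁ = cons(cons(h(a), m(m(cons(cons(c, cons(cons(c, c), cons(a, c))), a), cons(cons(a, e), cons(c, e)), e), c, e)), c):
1. cons(cons(h(a), m(m(cons(cons(c, cons(cons(c, c), cons(a, c))), a), cons(cons(a, e), cons(c, e)), e), c, e)), c)  →  cons(cons(a, m(m(cons(cons(c, cons(cons(c, c), cons(a, c))), a), cons(cons(a, e), cons(c, e)), e), c, e)), c)   [R1 at 1.1]
2. cons(cons(a, m(m(cons(cons(c, cons(cons(c, c), cons(a, c))), a), cons(cons(a, e), cons(c, e)), e), c, e)), c)  →  cons(cons(a, m(cons(cons(c, c), cons(a, c)), c, e)), c)   [R3 at 1.2.1]
3. cons(cons(a, m(cons(cons(c, c), cons(a, c)), c, e)), c)  →  cons(cons(a, c), c)   [R3 at 1.2]

Reduce t₂ = m(cons(cons(h(c), cons(cons(a, c), m(cons(cons(c, c), cons(c, a)), cons(cons(e, a), m(a, c, c)), e))), cons(e, a)), a, e):
1. m(cons(cons(h(c), cons(cons(a, c), m(cons(cons(c, c), cons(c, a)), cons(cons(e, a), m(a, c, c)), e))), cons(e, a)), a, e)  →  m(cons(cons(c, cons(cons(a, c), m(cons(cons(c, c), cons(c, a)), cons(cons(e, a), m(a, c, c)), e))), cons(e, a)), a, e)   [R1 at 1.1.1]
2. m(cons(cons(c, cons(cons(a, c), m(cons(cons(c, c), cons(c, a)), cons(cons(e, a), m(a, c, c)), e))), cons(e, a)), a, e)  →  cons(cons(a, c), m(cons(cons(c, c), cons(c, a)), cons(cons(e, a), m(a, c, c)), e))   [R3 at ε]
3. cons(cons(a, c), m(cons(cons(c, c), cons(c, a)), cons(cons(e, a), m(a, c, c)), e))  →  cons(cons(a, c), c)   [R3 at 2]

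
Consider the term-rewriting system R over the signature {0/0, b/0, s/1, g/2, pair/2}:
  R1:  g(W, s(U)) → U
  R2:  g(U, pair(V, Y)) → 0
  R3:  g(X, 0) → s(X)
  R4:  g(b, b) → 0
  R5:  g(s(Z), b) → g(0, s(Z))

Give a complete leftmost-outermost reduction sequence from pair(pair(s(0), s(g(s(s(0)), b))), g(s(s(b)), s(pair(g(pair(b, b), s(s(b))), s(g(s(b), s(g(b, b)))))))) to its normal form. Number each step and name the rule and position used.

pair(pair(s(0), s(s(0))), pair(s(b), s(0)))

1. pair(pair(s(0), s(g(s(s(0)), b))), g(s(s(b)), s(pair(g(pair(b, b), s(s(b))), s(g(s(b), s(g(b, b))))))))  →  pair(pair(s(0), s(g(0, s(s(0))))), g(s(s(b)), s(pair(g(pair(b, b), s(s(b))), s(g(s(b), s(g(b, b))))))))   [R5 at 1.2.1]
2. pair(pair(s(0), s(g(0, s(s(0))))), g(s(s(b)), s(pair(g(pair(b, b), s(s(b))), s(g(s(b), s(g(b, b))))))))  →  pair(pair(s(0), s(s(0))), g(s(s(b)), s(pair(g(pair(b, b), s(s(b))), s(g(s(b), s(g(b, b))))))))   [R1 at 1.2.1]
3. pair(pair(s(0), s(s(0))), g(s(s(b)), s(pair(g(pair(b, b), s(s(b))), s(g(s(b), s(g(b, b))))))))  →  pair(pair(s(0), s(s(0))), pair(g(pair(b, b), s(s(b))), s(g(s(b), s(g(b, b))))))   [R1 at 2]
4. pair(pair(s(0), s(s(0))), pair(g(pair(b, b), s(s(b))), s(g(s(b), s(g(b, b))))))  →  pair(pair(s(0), s(s(0))), pair(s(b), s(g(s(b), s(g(b, b))))))   [R1 at 2.1]
5. pair(pair(s(0), s(s(0))), pair(s(b), s(g(s(b), s(g(b, b))))))  →  pair(pair(s(0), s(s(0))), pair(s(b), s(g(b, b))))   [R1 at 2.2.1]
6. pair(pair(s(0), s(s(0))), pair(s(b), s(g(b, b))))  →  pair(pair(s(0), s(s(0))), pair(s(b), s(0)))   [R4 at 2.2.1]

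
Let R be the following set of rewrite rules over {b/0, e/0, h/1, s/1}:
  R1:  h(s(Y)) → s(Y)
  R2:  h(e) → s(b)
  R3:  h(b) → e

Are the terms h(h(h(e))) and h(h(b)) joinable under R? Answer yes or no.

yes — NF(t₁) = s(b), NF(t₂) = s(b)

Reduce t₁ = h(h(h(e))):
1. h(h(h(e)))  →  h(h(s(b)))   [R2 at 1.1]
2. h(h(s(b)))  →  h(s(b))   [R1 at 1]
3. h(s(b))  →  s(b)   [R1 at ε]

Reduce t₂ = h(h(b)):
1. h(h(b))  →  h(e)   [R3 at 1]
2. h(e)  →  s(b)   [R2 at ε]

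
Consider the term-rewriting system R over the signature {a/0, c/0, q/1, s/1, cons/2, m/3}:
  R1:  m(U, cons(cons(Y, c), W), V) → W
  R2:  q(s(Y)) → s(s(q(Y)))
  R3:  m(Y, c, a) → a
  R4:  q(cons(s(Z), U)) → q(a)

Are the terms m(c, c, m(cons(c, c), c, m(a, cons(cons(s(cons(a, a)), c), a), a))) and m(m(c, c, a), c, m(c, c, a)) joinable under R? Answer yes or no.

yes — NF(t₁) = a, NF(t₂) = a

Reduce t₁ = m(c, c, m(cons(c, c), c, m(a, cons(cons(s(cons(a, a)), c), a), a))):
1. m(c, c, m(cons(c, c), c, m(a, cons(cons(s(cons(a, a)), c), a), a)))  →  m(c, c, m(cons(c, c), c, a))   [R1 at 3.3]
2. m(c, c, m(cons(c, c), c, a))  →  m(c, c, a)   [R3 at 3]
3. m(c, c, a)  →  a   [R3 at ε]

Reduce t₂ = m(m(c, c, a), c, m(c, c, a)):
1. m(m(c, c, a), c, m(c, c, a))  →  m(a, c, m(c, c, a))   [R3 at 1]
2. m(a, c, m(c, c, a))  →  m(a, c, a)   [R3 at 3]
3. m(a, c, a)  →  a   [R3 at ε]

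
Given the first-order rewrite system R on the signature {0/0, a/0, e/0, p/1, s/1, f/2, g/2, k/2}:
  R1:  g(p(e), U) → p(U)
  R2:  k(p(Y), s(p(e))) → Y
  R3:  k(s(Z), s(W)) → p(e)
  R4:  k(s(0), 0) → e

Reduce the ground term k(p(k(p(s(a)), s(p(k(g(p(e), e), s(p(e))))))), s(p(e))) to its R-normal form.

s(a)

1. k(p(k(p(s(a)), s(p(k(g(p(e), e), s(p(e))))))), s(p(e)))  →  k(p(s(a)), s(p(k(g(p(e), e), s(p(e))))))   [R2 at ε]
2. k(p(s(a)), s(p(k(g(p(e), e), s(p(e))))))  →  k(p(s(a)), s(p(k(p(e), s(p(e))))))   [R1 at 2.1.1.1]
3. k(p(s(a)), s(p(k(p(e), s(p(e))))))  →  k(p(s(a)), s(p(e)))   [R2 at 2.1.1]
4. k(p(s(a)), s(p(e)))  →  s(a)   [R2 at ε]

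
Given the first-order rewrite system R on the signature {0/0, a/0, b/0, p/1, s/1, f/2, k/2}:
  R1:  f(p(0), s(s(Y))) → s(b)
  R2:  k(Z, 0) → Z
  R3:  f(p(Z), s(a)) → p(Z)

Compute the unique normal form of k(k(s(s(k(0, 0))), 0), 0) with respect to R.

s(s(0))

1. k(k(s(s(k(0, 0))), 0), 0)  →  k(s(s(k(0, 0))), 0)   [R2 at ε]
2. k(s(s(k(0, 0))), 0)  →  s(s(k(0, 0)))   [R2 at ε]
3. s(s(k(0, 0)))  →  s(s(0))   [R2 at 1.1]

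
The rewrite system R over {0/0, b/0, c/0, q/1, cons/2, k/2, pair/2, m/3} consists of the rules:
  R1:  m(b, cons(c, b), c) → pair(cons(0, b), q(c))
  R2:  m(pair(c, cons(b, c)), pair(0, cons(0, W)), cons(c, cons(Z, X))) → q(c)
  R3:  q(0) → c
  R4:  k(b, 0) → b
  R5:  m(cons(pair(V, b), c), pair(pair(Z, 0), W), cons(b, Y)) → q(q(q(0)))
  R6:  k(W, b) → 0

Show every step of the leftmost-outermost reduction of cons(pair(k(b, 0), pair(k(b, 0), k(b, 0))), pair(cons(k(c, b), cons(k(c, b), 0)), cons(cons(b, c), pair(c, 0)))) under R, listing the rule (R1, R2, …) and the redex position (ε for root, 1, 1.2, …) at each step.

cons(pair(b, pair(b, b)), pair(cons(0, cons(0, 0)), cons(cons(b, c), pair(c, 0))))

1. cons(pair(k(b, 0), pair(k(b, 0), k(b, 0))), pair(cons(k(c, b), cons(k(c, b), 0)), cons(cons(b, c), pair(c, 0))))  →  cons(pair(b, pair(k(b, 0), k(b, 0))), pair(cons(k(c, b), cons(k(c, b), 0)), cons(cons(b, c), pair(c, 0))))   [R4 at 1.1]
2. cons(pair(b, pair(k(b, 0), k(b, 0))), pair(cons(k(c, b), cons(k(c, b), 0)), cons(cons(b, c), pair(c, 0))))  →  cons(pair(b, pair(b, k(b, 0))), pair(cons(k(c, b), cons(k(c, b), 0)), cons(cons(b, c), pair(c, 0))))   [R4 at 1.2.1]
3. cons(pair(b, pair(b, k(b, 0))), pair(cons(k(c, b), cons(k(c, b), 0)), cons(cons(b, c), pair(c, 0))))  →  cons(pair(b, pair(b, b)), pair(cons(k(c, b), cons(k(c, b), 0)), cons(cons(b, c), pair(c, 0))))   [R4 at 1.2.2]
4. cons(pair(b, pair(b, b)), pair(cons(k(c, b), cons(k(c, b), 0)), cons(cons(b, c), pair(c, 0))))  →  cons(pair(b, pair(b, b)), pair(cons(0, cons(k(c, b), 0)), cons(cons(b, c), pair(c, 0))))   [R6 at 2.1.1]
5. cons(pair(b, pair(b, b)), pair(cons(0, cons(k(c, b), 0)), cons(cons(b, c), pair(c, 0))))  →  cons(pair(b, pair(b, b)), pair(cons(0, cons(0, 0)), cons(cons(b, c), pair(c, 0))))   [R6 at 2.1.2.1]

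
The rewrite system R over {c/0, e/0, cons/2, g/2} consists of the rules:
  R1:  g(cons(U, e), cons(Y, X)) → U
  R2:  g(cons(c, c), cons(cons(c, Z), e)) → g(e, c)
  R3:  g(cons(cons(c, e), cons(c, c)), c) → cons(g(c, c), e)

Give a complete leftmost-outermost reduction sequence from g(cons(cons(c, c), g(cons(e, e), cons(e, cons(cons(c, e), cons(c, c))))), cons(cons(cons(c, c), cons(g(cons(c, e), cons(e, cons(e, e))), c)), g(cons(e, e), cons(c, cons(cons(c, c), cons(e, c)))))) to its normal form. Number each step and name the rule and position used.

1. g(cons(cons(c, c), g(cons(e, e), cons(e, cons(cons(c, e), cons(c, c))))), cons(cons(cons(c, c), cons(g(cons(c, e), cons(e, cons(e, e))), c)), g(cons(e, e), cons(c, cons(cons(c, c), cons(e, c))))))  →  g(cons(cons(c, c), e), cons(cons(cons(c, c), cons(g(cons(c, e), cons(e, cons(e, e))), c)), g(cons(e, e), cons(c, cons(cons(c, c), cons(e, c))))))   [R1 at 1.2]
2. g(cons(cons(c, c), e), cons(cons(cons(c, c), cons(g(cons(c, e), cons(e, cons(e, e))), c)), g(cons(e, e), cons(c, cons(cons(c, c), cons(e, c))))))  →  cons(c, c)   [R1 at ε]

cons(c, c)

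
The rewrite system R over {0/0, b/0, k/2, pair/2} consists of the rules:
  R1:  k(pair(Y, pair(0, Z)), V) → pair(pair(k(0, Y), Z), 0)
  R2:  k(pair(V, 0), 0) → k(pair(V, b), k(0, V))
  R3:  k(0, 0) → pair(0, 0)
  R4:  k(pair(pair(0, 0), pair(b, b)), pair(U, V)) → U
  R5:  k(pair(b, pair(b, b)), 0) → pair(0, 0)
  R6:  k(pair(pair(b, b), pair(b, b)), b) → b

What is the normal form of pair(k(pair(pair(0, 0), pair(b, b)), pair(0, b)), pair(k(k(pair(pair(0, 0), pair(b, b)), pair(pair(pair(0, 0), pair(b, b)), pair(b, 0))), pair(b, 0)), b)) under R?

1. pair(k(pair(pair(0, 0), pair(b, b)), pair(0, b)), pair(k(k(pair(pair(0, 0), pair(b, b)), pair(pair(pair(0, 0), pair(b, b)), pair(b, 0))), pair(b, 0)), b))  →  pair(0, pair(k(k(pair(pair(0, 0), pair(b, b)), pair(pair(pair(0, 0), pair(b, b)), pair(b, 0))), pair(b, 0)), b))   [R4 at 1]
2. pair(0, pair(k(k(pair(pair(0, 0), pair(b, b)), pair(pair(pair(0, 0), pair(b, b)), pair(b, 0))), pair(b, 0)), b))  →  pair(0, pair(k(pair(pair(0, 0), pair(b, b)), pair(b, 0)), b))   [R4 at 2.1.1]
3. pair(0, pair(k(pair(pair(0, 0), pair(b, b)), pair(b, 0)), b))  →  pair(0, pair(b, b))   [R4 at 2.1]

pair(0, pair(b, b))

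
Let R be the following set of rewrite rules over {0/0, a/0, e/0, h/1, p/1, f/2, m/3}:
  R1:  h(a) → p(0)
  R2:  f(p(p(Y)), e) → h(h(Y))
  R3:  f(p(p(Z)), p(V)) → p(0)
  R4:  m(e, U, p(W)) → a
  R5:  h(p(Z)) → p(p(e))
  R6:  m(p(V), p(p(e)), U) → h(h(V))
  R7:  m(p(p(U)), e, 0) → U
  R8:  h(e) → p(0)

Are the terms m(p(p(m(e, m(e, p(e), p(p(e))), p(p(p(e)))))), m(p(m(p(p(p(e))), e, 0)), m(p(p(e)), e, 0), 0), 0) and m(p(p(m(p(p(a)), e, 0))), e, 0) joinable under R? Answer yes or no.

Reduce t₁ = m(p(p(m(e, m(e, p(e), p(p(e))), p(p(p(e)))))), m(p(m(p(p(p(e))), e, 0)), m(p(p(e)), e, 0), 0), 0):
1. m(p(p(m(e, m(e, p(e), p(p(e))), p(p(p(e)))))), m(p(m(p(p(p(e))), e, 0)), m(p(p(e)), e, 0), 0), 0)  →  m(p(p(a)), m(p(m(p(p(p(e))), e, 0)), m(p(p(e)), e, 0), 0), 0)   [R4 at 1.1.1]
2. m(p(p(a)), m(p(m(p(p(p(e))), e, 0)), m(p(p(e)), e, 0), 0), 0)  →  m(p(p(a)), m(p(p(e)), m(p(p(e)), e, 0), 0), 0)   [R7 at 2.1.1]
3. m(p(p(a)), m(p(p(e)), m(p(p(e)), e, 0), 0), 0)  →  m(p(p(a)), m(p(p(e)), e, 0), 0)   [R7 at 2.2]
4. m(p(p(a)), m(p(p(e)), e, 0), 0)  →  m(p(p(a)), e, 0)   [R7 at 2]
5. m(p(p(a)), e, 0)  →  a   [R7 at ε]

Reduce t₂ = m(p(p(m(p(p(a)), e, 0))), e, 0):
1. m(p(p(m(p(p(a)), e, 0))), e, 0)  →  m(p(p(a)), e, 0)   [R7 at ε]
2. m(p(p(a)), e, 0)  →  a   [R7 at ε]

yes — NF(t₁) = a, NF(t₂) = a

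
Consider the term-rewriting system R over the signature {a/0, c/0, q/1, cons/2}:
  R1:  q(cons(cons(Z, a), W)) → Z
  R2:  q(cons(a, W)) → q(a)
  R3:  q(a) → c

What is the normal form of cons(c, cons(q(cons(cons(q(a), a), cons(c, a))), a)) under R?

1. cons(c, cons(q(cons(cons(q(a), a), cons(c, a))), a))  →  cons(c, cons(q(a), a))   [R1 at 2.1]
2. cons(c, cons(q(a), a))  →  cons(c, cons(c, a))   [R3 at 2.1]

cons(c, cons(c, a))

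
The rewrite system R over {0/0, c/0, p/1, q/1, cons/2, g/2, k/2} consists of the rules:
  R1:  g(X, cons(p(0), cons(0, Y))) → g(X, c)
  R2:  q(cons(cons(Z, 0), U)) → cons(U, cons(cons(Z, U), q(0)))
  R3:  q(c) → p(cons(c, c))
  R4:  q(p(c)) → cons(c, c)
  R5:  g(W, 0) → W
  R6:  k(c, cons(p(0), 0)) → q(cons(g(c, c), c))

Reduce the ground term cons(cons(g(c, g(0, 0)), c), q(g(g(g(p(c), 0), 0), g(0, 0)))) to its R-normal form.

cons(cons(c, c), cons(c, c))

1. cons(cons(g(c, g(0, 0)), c), q(g(g(g(p(c), 0), 0), g(0, 0))))  →  cons(cons(g(c, 0), c), q(g(g(g(p(c), 0), 0), g(0, 0))))   [R5 at 1.1.2]
2. cons(cons(g(c, 0), c), q(g(g(g(p(c), 0), 0), g(0, 0))))  →  cons(cons(c, c), q(g(g(g(p(c), 0), 0), g(0, 0))))   [R5 at 1.1]
3. cons(cons(c, c), q(g(g(g(p(c), 0), 0), g(0, 0))))  →  cons(cons(c, c), q(g(g(p(c), 0), g(0, 0))))   [R5 at 2.1.1]
4. cons(cons(c, c), q(g(g(p(c), 0), g(0, 0))))  →  cons(cons(c, c), q(g(p(c), g(0, 0))))   [R5 at 2.1.1]
5. cons(cons(c, c), q(g(p(c), g(0, 0))))  →  cons(cons(c, c), q(g(p(c), 0)))   [R5 at 2.1.2]
6. cons(cons(c, c), q(g(p(c), 0)))  →  cons(cons(c, c), q(p(c)))   [R5 at 2.1]
7. cons(cons(c, c), q(p(c)))  →  cons(cons(c, c), cons(c, c))   [R4 at 2]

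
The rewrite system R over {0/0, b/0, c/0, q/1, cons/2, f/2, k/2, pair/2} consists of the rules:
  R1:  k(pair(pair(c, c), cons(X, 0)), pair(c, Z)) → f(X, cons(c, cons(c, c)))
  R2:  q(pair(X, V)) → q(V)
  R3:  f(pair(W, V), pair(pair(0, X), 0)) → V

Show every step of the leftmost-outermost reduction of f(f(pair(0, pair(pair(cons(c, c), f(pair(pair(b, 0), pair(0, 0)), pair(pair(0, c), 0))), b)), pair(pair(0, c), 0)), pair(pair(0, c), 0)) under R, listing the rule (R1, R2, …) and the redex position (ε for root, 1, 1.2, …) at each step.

1. f(f(pair(0, pair(pair(cons(c, c), f(pair(pair(b, 0), pair(0, 0)), pair(pair(0, c), 0))), b)), pair(pair(0, c), 0)), pair(pair(0, c), 0))  →  f(pair(pair(cons(c, c), f(pair(pair(b, 0), pair(0, 0)), pair(pair(0, c), 0))), b), pair(pair(0, c), 0))   [R3 at 1]
2. f(pair(pair(cons(c, c), f(pair(pair(b, 0), pair(0, 0)), pair(pair(0, c), 0))), b), pair(pair(0, c), 0))  →  b   [R3 at ε]

b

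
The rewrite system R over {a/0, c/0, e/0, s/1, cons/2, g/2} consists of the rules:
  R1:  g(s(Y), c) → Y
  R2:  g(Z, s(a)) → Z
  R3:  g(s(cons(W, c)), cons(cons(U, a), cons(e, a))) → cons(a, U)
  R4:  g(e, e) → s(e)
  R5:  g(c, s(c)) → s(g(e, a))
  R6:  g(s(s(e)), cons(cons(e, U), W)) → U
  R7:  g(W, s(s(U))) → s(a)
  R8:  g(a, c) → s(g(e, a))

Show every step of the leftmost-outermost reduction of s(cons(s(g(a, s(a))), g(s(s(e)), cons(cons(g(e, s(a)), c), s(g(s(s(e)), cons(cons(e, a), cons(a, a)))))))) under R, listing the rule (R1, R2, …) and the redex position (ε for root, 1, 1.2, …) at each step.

s(cons(s(a), c))

1. s(cons(s(g(a, s(a))), g(s(s(e)), cons(cons(g(e, s(a)), c), s(g(s(s(e)), cons(cons(e, a), cons(a, a))))))))  →  s(cons(s(a), g(s(s(e)), cons(cons(g(e, s(a)), c), s(g(s(s(e)), cons(cons(e, a), cons(a, a))))))))   [R2 at 1.1.1]
2. s(cons(s(a), g(s(s(e)), cons(cons(g(e, s(a)), c), s(g(s(s(e)), cons(cons(e, a), cons(a, a))))))))  →  s(cons(s(a), g(s(s(e)), cons(cons(e, c), s(g(s(s(e)), cons(cons(e, a), cons(a, a))))))))   [R2 at 1.2.2.1.1]
3. s(cons(s(a), g(s(s(e)), cons(cons(e, c), s(g(s(s(e)), cons(cons(e, a), cons(a, a))))))))  →  s(cons(s(a), c))   [R6 at 1.2]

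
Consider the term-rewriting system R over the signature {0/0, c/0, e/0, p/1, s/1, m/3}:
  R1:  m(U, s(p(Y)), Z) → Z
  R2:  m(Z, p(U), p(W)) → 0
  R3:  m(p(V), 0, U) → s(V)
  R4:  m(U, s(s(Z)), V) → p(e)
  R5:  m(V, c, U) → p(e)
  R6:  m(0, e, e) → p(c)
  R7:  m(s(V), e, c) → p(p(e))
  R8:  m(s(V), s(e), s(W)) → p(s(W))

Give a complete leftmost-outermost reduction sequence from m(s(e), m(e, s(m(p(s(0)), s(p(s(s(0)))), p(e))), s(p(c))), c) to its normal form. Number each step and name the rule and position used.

1. m(s(e), m(e, s(m(p(s(0)), s(p(s(s(0)))), p(e))), s(p(c))), c)  →  m(s(e), m(e, s(p(e)), s(p(c))), c)   [R1 at 2.2.1]
2. m(s(e), m(e, s(p(e)), s(p(c))), c)  →  m(s(e), s(p(c)), c)   [R1 at 2]
3. m(s(e), s(p(c)), c)  →  c   [R1 at ε]

c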